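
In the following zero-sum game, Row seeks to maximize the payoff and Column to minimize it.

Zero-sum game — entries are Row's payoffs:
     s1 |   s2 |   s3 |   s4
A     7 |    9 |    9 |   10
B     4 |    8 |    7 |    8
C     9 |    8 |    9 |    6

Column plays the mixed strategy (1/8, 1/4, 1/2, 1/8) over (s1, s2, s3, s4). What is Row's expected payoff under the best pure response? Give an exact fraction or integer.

71/8

A: (7)·(1/8) + (9)·(1/4) + (9)·(1/2) + (10)·(1/8) = 71/8.
B: (4)·(1/8) + (8)·(1/4) + (7)·(1/2) + (8)·(1/8) = 7.
C: (9)·(1/8) + (8)·(1/4) + (9)·(1/2) + (6)·(1/8) = 67/8.
The best pure response is A with expected payoff 71/8.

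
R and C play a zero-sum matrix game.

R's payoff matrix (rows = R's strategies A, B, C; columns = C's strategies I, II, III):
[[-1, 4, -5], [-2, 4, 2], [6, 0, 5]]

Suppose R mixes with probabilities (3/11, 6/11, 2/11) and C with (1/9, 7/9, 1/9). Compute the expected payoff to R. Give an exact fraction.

256/99

Against (1/9, 7/9, 1/9), each row's expected payoff is A: 22/9; B: 28/9; C: 11/9.
Taking the (3/11, 6/11, 2/11)-weighted average: (3/11)·(22/9) + (6/11)·(28/9) + (2/11)·(11/9) = 256/99.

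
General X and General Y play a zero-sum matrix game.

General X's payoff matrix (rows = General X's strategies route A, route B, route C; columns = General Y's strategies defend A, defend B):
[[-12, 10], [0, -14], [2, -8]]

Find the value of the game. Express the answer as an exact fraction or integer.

-19/8

Row route B is strictly dominated by row route C, so General X never plays it.
The remaining 2×2 game on (route A, route C) × (defend A, defend B) has no saddle point. Let General X play route A with probability p; indifference gives −12p + 2(1−p) = 10p − 8(1−p), so p = 5/16.
Similarly General Y's optimal q on defend A is 9/16, and the value is -12·(9/16) + (10)·(7/16) = -19/8.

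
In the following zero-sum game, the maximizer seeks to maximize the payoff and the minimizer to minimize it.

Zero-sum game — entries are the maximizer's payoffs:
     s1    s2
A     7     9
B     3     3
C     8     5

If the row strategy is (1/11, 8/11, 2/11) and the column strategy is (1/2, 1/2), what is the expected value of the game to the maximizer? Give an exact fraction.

Against (1/2, 1/2), each row's expected payoff is A: 8; B: 3; C: 13/2.
Taking the (1/11, 8/11, 2/11)-weighted average: (1/11)·(8) + (8/11)·(3) + (2/11)·(13/2) = 45/11.

45/11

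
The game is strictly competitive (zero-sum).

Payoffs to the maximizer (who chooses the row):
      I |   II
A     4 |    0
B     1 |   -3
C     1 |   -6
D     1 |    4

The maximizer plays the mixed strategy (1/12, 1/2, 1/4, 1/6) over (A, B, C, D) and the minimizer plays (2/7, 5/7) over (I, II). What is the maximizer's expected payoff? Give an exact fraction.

Against (2/7, 5/7), each row's expected payoff is A: 8/7; B: -13/7; C: -4; D: 22/7.
Taking the (1/12, 1/2, 1/4, 1/6)-weighted average: (1/12)·(8/7) + (1/2)·(-13/7) + (1/4)·(-4) + (1/6)·(22/7) = -55/42.

-55/42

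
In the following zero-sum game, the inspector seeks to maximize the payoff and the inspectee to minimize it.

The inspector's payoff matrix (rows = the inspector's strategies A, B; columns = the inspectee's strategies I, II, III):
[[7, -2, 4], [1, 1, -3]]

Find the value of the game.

-1/5

Column I is strictly dominated by III for the inspectee (it gives the inspector more in every row).
The remaining 2×2 game on (A, B) × (II, III) has no saddle point. Let the inspector play A with probability p; indifference gives −2p + (1−p) = 4p − 3(1−p), so p = 2/5.
Similarly the inspectee's optimal q on II is 7/10, and the value is -2·(7/10) + (4)·(3/10) = -1/5.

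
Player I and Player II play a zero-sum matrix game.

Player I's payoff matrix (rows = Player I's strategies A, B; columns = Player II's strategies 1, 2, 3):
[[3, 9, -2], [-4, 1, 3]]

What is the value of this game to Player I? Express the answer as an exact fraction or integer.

1/12

Column 2 is strictly dominated by 1 for Player II (it gives Player I more in every row).
The remaining 2×2 game on (A, B) × (1, 3) has no saddle point. Let Player I play A with probability p; indifference gives 3p − 4(1−p) = −2p + 3(1−p), so p = 7/12.
Similarly Player II's optimal q on 1 is 5/12, and the value is 3·(5/12) + (-2)·(7/12) = 1/12.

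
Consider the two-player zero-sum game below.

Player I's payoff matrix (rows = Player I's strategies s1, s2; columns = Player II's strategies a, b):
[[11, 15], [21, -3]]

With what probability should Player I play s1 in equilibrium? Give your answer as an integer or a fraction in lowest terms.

Row minima are 11 and -3, so Player I's maximin is 11; column maxima are 21 and 15, so Player II's minimax is 15. These differ, so the equilibrium is in mixed strategies.
Let Player I play s1 with probability p. Player II is indifferent when 11p + 21(1−p) = 15p − 3(1−p), giving p = 6/7.

6/7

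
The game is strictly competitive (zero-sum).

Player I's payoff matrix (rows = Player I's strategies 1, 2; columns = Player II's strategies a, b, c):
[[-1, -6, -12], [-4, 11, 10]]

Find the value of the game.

Column b is strictly dominated by c for Player II (it gives Player I more in every row).
The remaining 2×2 game on (1, 2) × (a, c) has no saddle point. Let Player I play 1 with probability p; indifference gives −p − 4(1−p) = −12p + 10(1−p), so p = 14/25.
Similarly Player II's optimal q on a is 22/25, and the value is -1·(22/25) + (-12)·(3/25) = -58/25.

-58/25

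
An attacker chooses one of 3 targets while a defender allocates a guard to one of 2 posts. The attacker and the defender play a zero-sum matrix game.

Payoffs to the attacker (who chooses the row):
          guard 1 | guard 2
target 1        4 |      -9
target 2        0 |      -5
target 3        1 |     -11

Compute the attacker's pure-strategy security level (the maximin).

The worst-case payoff for each row is target 1: -9, target 2: -5, target 3: -11.
The best of these is -5.

-5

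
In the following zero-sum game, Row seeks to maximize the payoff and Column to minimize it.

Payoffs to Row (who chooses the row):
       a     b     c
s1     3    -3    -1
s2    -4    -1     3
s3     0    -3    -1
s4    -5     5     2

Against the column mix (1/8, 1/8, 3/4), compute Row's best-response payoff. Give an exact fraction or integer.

13/8

s1: (3)·(1/8) + (-3)·(1/8) + (-1)·(3/4) = -3/4.
s2: (-4)·(1/8) + (-1)·(1/8) + (3)·(3/4) = 13/8.
s3: (0)·(1/8) + (-3)·(1/8) + (-1)·(3/4) = -9/8.
s4: (-5)·(1/8) + (5)·(1/8) + (2)·(3/4) = 3/2.
The best pure response is s2 with expected payoff 13/8.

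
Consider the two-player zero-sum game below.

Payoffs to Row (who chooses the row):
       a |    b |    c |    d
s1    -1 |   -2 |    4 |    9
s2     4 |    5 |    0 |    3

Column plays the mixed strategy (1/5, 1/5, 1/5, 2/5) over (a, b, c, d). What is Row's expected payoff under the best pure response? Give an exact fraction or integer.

s1: (-1)·(1/5) + (-2)·(1/5) + (4)·(1/5) + (9)·(2/5) = 19/5.
s2: (4)·(1/5) + (5)·(1/5) + (0)·(1/5) + (3)·(2/5) = 3.
The best pure response is s1 with expected payoff 19/5.

19/5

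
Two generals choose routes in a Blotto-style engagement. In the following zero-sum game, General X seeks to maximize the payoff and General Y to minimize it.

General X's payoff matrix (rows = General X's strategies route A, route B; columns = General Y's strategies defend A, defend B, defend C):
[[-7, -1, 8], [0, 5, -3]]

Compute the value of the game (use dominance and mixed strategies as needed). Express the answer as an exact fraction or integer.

Column defend B is strictly dominated by defend A for General Y (it gives General X more in every row).
The remaining 2×2 game on (route A, route B) × (defend A, defend C) has no saddle point. Let General X play route A with probability p; indifference gives −7p = 8p − 3(1−p), so p = 1/6.
Similarly General Y's optimal q on defend A is 11/18, and the value is -7·(11/18) + (8)·(7/18) = -7/6.

-7/6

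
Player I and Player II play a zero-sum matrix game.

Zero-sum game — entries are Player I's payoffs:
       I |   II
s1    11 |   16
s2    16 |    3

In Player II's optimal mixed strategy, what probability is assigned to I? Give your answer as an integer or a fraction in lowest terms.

Row minima are 11 and 3, so Player I's maximin is 11; column maxima are 16 and 16, so Player II's minimax is 16. These differ, so the equilibrium is in mixed strategies.
Let Player II play I with probability q. Player I is indifferent when 11q + 16(1−q) = 16q + 3(1−q), giving q = 13/18.

13/18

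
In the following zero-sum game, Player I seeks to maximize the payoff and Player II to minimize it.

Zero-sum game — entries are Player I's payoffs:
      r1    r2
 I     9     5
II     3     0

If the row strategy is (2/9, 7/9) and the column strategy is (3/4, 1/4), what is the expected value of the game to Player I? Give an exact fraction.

127/36

Against (3/4, 1/4), each row's expected payoff is I: 8; II: 9/4.
Taking the (2/9, 7/9)-weighted average: (2/9)·(8) + (7/9)·(9/4) = 127/36.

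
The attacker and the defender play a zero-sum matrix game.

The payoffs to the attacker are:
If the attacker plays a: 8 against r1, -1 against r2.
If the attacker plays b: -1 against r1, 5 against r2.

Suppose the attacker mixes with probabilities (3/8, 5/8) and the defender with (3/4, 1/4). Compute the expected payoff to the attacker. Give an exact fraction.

79/32

Against (3/4, 1/4), each row's expected payoff is a: 23/4; b: 1/2.
Taking the (3/8, 5/8)-weighted average: (3/8)·(23/4) + (5/8)·(1/2) = 79/32.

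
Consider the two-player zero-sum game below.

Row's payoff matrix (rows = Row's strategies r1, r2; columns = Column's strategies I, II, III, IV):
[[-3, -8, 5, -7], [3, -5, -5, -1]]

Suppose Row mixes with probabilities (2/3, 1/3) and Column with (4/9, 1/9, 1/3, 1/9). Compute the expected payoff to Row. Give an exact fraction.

Against (4/9, 1/9, 1/3, 1/9), each row's expected payoff is r1: -4/3; r2: -1.
Taking the (2/3, 1/3)-weighted average: (2/3)·(-4/3) + (1/3)·(-1) = -11/9.

-11/9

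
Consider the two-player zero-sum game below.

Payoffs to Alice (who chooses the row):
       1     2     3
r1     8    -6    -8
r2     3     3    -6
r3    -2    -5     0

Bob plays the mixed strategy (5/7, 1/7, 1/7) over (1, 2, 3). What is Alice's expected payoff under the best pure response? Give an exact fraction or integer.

r1: (8)·(5/7) + (-6)·(1/7) + (-8)·(1/7) = 26/7.
r2: (3)·(5/7) + (3)·(1/7) + (-6)·(1/7) = 12/7.
r3: (-2)·(5/7) + (-5)·(1/7) + (0)·(1/7) = -15/7.
The best pure response is r1 with expected payoff 26/7.

26/7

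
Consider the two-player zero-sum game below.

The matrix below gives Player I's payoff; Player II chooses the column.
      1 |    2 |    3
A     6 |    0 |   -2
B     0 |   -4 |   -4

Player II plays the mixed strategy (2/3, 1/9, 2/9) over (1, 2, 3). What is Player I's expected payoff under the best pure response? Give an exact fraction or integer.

A: (6)·(2/3) + (0)·(1/9) + (-2)·(2/9) = 32/9.
B: (0)·(2/3) + (-4)·(1/9) + (-4)·(2/9) = -4/3.
The best pure response is A with expected payoff 32/9.

32/9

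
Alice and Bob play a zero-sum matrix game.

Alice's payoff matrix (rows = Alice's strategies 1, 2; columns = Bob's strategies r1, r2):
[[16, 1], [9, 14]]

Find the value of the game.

Row minima are 1 and 9, so Alice's maximin is 9; column maxima are 16 and 14, so Bob's minimax is 14. These differ, so the equilibrium is in mixed strategies.
Let Alice play 1 with probability p. Bob is indifferent when 16p + 9(1−p) = p + 14(1−p), giving p = 1/4.
Let Bob play r1 with probability q. Alice is indifferent when 16q + (1−q) = 9q + 14(1−q), giving q = 13/20.
The value is 16·(13/20) + (1)·(7/20) = 43/4.

43/4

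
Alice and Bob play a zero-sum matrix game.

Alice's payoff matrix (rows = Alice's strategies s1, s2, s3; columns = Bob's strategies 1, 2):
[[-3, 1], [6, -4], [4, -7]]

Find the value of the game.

Row s3 is strictly dominated by row s2, so Alice never plays it.
The remaining 2×2 game on (s1, s2) × (1, 2) has no saddle point. Let Alice play s1 with probability p; indifference gives −3p + 6(1−p) = p − 4(1−p), so p = 5/7.
Similarly Bob's optimal q on 1 is 5/14, and the value is -3·(5/14) + (1)·(9/14) = -3/7.

-3/7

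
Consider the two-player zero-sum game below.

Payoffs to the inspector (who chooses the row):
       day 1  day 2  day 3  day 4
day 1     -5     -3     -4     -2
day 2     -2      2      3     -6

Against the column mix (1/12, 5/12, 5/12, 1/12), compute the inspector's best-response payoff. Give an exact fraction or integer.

17/12

day 1: (-5)·(1/12) + (-3)·(5/12) + (-4)·(5/12) + (-2)·(1/12) = -7/2.
day 2: (-2)·(1/12) + (2)·(5/12) + (3)·(5/12) + (-6)·(1/12) = 17/12.
The best pure response is day 2 with expected payoff 17/12.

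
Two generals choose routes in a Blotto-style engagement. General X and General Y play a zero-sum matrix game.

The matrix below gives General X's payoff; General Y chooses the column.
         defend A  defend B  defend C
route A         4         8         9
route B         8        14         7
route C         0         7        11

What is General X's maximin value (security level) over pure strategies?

The worst-case payoff for each row is route A: 4, route B: 7, route C: 0.
The best of these is 7.

7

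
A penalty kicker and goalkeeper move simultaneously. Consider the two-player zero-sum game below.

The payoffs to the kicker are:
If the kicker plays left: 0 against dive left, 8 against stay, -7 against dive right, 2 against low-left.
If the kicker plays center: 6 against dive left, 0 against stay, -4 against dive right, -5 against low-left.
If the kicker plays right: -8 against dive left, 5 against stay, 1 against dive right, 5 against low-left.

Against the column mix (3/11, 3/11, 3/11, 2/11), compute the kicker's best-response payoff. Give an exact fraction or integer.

left: (0)·(3/11) + (8)·(3/11) + (-7)·(3/11) + (2)·(2/11) = 7/11.
center: (6)·(3/11) + (0)·(3/11) + (-4)·(3/11) + (-5)·(2/11) = -4/11.
right: (-8)·(3/11) + (5)·(3/11) + (1)·(3/11) + (5)·(2/11) = 4/11.
The best pure response is left with expected payoff 7/11.

7/11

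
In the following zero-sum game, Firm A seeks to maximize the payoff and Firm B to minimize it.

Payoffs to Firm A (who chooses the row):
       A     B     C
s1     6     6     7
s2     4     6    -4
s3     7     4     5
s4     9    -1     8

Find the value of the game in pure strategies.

Row minima: 6, -4, 4, -1 → Firm A's maximin is 6.
Column maxima: 9, 6, 8 → Firm B's minimax is 6.
They coincide at (s1, B), so the value is 6.

6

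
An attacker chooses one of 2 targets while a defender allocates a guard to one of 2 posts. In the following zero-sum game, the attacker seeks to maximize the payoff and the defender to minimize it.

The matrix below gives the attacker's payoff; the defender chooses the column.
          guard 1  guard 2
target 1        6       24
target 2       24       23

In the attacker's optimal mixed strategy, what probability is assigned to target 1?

1/19

Row minima are 6 and 23, so the attacker's maximin is 23; column maxima are 24 and 24, so the defender's minimax is 24. These differ, so the equilibrium is in mixed strategies.
Let the attacker play target 1 with probability p. The defender is indifferent when 6p + 24(1−p) = 24p + 23(1−p), giving p = 1/19.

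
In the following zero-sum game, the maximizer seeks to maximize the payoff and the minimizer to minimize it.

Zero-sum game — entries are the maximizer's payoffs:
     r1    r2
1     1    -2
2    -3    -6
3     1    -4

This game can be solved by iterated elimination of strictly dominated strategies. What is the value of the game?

Column r1 is strictly dominated by r2 for the minimizer (-2<1, -6<-3, -4<1); eliminate r1.
Row 2 is strictly dominated by row 1 (-2>-6); eliminate 2.
Row 3 is strictly dominated by row 1 (-2>-4); eliminate 3.
Only (1, r2) remains, with payoff -2.

-2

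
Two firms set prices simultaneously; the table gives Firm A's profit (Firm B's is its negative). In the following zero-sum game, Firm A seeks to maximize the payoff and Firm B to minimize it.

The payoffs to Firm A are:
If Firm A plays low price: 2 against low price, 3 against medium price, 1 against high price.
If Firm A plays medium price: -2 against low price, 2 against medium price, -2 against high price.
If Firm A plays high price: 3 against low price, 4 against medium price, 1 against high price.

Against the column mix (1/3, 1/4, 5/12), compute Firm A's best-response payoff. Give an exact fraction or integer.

29/12

low price: (2)·(1/3) + (3)·(1/4) + (1)·(5/12) = 11/6.
medium price: (-2)·(1/3) + (2)·(1/4) + (-2)·(5/12) = -1.
high price: (3)·(1/3) + (4)·(1/4) + (1)·(5/12) = 29/12.
The best pure response is high price with expected payoff 29/12.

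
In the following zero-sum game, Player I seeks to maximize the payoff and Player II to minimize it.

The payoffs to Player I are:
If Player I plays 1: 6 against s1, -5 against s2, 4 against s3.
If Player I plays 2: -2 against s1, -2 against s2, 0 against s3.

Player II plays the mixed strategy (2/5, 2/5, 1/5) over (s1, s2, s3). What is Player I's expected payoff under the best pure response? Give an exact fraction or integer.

6/5

1: (6)·(2/5) + (-5)·(2/5) + (4)·(1/5) = 6/5.
2: (-2)·(2/5) + (-2)·(2/5) + (0)·(1/5) = -8/5.
The best pure response is 1 with expected payoff 6/5.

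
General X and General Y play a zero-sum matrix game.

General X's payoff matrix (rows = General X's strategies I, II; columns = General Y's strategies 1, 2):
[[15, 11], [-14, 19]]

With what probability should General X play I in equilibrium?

33/37

Row minima are 11 and -14, so General X's maximin is 11; column maxima are 15 and 19, so General Y's minimax is 15. These differ, so the equilibrium is in mixed strategies.
Let General X play I with probability p. General Y is indifferent when 15p − 14(1−p) = 11p + 19(1−p), giving p = 33/37.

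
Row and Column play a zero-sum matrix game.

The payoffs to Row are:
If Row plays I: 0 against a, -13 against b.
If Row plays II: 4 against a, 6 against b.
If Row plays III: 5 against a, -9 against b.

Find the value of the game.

33/8

Row I is strictly dominated by row III, so Row never plays it.
The remaining 2×2 game on (II, III) × (a, b) has no saddle point. Let Row play II with probability p; indifference gives 4p + 5(1−p) = 6p − 9(1−p), so p = 7/8.
Similarly Column's optimal q on a is 15/16, and the value is 4·(15/16) + (6)·(1/16) = 33/8.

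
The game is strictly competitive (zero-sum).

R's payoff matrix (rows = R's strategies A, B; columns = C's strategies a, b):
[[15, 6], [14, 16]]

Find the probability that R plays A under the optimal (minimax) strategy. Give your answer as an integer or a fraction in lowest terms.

Row minima are 6 and 14, so R's maximin is 14; column maxima are 15 and 16, so C's minimax is 15. These differ, so the equilibrium is in mixed strategies.
Let R play A with probability p. C is indifferent when 15p + 14(1−p) = 6p + 16(1−p), giving p = 2/11.

2/11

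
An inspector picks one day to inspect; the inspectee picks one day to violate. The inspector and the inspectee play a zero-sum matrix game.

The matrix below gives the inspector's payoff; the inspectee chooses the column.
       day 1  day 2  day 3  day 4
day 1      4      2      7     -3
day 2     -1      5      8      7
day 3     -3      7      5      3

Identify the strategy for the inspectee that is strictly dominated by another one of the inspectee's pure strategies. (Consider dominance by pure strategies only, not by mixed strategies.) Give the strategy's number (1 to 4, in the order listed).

3

The inspectee prefers columns that give the inspector less. Compare day 3 with day 1: 4 < 7, -1 < 8, -3 < 5.
So day 1 strictly dominates day 3 for the inspectee; day 3 is strictly dominated.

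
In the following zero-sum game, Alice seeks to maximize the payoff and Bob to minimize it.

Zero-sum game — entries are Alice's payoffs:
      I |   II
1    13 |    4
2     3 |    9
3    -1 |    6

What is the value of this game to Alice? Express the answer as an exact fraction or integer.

7

Row 3 is strictly dominated by row 2, so Alice never plays it.
The remaining 2×2 game on (1, 2) × (I, II) has no saddle point. Let Alice play 1 with probability p; indifference gives 13p + 3(1−p) = 4p + 9(1−p), so p = 2/5.
Similarly Bob's optimal q on I is 1/3, and the value is 13·(1/3) + (4)·(2/3) = 7.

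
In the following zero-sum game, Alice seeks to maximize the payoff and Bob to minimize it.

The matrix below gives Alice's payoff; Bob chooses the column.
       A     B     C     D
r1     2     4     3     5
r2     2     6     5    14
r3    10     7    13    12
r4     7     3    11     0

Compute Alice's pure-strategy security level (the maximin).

The worst-case payoff for each row is r1: 2, r2: 2, r3: 7, r4: 0.
The best of these is 7.

7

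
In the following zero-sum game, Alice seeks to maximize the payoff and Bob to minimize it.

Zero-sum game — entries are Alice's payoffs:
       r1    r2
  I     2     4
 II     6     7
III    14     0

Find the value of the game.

98/15

Row I is strictly dominated by row II, so Alice never plays it.
The remaining 2×2 game on (II, III) × (r1, r2) has no saddle point. Let Alice play II with probability p; indifference gives 6p + 14(1−p) = 7p, so p = 14/15.
Similarly Bob's optimal q on r1 is 7/15, and the value is 6·(7/15) + (7)·(8/15) = 98/15.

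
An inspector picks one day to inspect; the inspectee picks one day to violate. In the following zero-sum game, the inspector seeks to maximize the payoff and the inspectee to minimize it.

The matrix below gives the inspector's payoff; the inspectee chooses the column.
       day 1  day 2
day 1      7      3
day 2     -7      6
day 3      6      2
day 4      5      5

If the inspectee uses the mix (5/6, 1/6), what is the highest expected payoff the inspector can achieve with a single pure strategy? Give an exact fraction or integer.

day 1: (7)·(5/6) + (3)·(1/6) = 19/3.
day 2: (-7)·(5/6) + (6)·(1/6) = -29/6.
day 3: (6)·(5/6) + (2)·(1/6) = 16/3.
day 4: (5)·(5/6) + (5)·(1/6) = 5.
The best pure response is day 1 with expected payoff 19/3.

19/3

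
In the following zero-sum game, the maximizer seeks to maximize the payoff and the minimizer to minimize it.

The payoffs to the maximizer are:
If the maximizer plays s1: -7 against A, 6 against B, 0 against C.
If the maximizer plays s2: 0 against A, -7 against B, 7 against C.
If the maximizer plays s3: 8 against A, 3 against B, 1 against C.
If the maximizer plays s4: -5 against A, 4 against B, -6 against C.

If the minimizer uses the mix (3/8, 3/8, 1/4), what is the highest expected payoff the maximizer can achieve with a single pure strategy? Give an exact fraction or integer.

35/8

s1: (-7)·(3/8) + (6)·(3/8) + (0)·(1/4) = -3/8.
s2: (0)·(3/8) + (-7)·(3/8) + (7)·(1/4) = -7/8.
s3: (8)·(3/8) + (3)·(3/8) + (1)·(1/4) = 35/8.
s4: (-5)·(3/8) + (4)·(3/8) + (-6)·(1/4) = -15/8.
The best pure response is s3 with expected payoff 35/8.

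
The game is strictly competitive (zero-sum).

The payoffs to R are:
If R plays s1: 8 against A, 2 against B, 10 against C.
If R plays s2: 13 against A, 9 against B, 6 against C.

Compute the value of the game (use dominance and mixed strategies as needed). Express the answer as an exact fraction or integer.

78/11

Column A is strictly dominated by B for C (it gives R more in every row).
The remaining 2×2 game on (s1, s2) × (B, C) has no saddle point. Let R play s1 with probability p; indifference gives 2p + 9(1−p) = 10p + 6(1−p), so p = 3/11.
Similarly C's optimal q on B is 4/11, and the value is 2·(4/11) + (10)·(7/11) = 78/11.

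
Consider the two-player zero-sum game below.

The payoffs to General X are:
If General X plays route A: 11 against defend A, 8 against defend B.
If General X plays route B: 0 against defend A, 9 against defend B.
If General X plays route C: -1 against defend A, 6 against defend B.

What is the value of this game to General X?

Row route C is strictly dominated by row route B, so General X never plays it.
The remaining 2×2 game on (route A, route B) × (defend A, defend B) has no saddle point. Let General X play route A with probability p; indifference gives 11p = 8p + 9(1−p), so p = 3/4.
Similarly General Y's optimal q on defend A is 1/12, and the value is 11·(1/12) + (8)·(11/12) = 33/4.

33/4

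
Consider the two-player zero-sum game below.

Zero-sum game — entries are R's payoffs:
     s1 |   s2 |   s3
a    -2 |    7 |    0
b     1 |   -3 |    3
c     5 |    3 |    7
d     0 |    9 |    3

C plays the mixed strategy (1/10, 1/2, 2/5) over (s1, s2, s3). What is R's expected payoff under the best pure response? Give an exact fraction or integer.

a: (-2)·(1/10) + (7)·(1/2) + (0)·(2/5) = 33/10.
b: (1)·(1/10) + (-3)·(1/2) + (3)·(2/5) = -1/5.
c: (5)·(1/10) + (3)·(1/2) + (7)·(2/5) = 24/5.
d: (0)·(1/10) + (9)·(1/2) + (3)·(2/5) = 57/10.
The best pure response is d with expected payoff 57/10.

57/10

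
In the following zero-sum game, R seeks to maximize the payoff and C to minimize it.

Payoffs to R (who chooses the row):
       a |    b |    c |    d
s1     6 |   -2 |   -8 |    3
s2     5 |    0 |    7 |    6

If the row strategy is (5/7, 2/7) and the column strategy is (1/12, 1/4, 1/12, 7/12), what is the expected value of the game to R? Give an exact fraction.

173/84

Against (1/12, 1/4, 1/12, 7/12), each row's expected payoff is s1: 13/12; s2: 9/2.
Taking the (5/7, 2/7)-weighted average: (5/7)·(13/12) + (2/7)·(9/2) = 173/84.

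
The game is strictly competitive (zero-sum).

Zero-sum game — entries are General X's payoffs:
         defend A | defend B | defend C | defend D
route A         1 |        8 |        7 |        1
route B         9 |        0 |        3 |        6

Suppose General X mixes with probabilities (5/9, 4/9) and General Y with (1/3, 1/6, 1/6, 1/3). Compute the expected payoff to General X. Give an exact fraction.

Against (1/3, 1/6, 1/6, 1/3), each row's expected payoff is route A: 19/6; route B: 11/2.
Taking the (5/9, 4/9)-weighted average: (5/9)·(19/6) + (4/9)·(11/2) = 227/54.

227/54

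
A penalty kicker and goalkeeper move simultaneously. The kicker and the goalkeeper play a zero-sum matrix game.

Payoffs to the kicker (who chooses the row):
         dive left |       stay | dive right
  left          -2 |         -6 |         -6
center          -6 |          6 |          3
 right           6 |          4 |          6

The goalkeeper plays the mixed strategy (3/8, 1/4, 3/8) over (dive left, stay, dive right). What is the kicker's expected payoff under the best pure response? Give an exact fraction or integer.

left: (-2)·(3/8) + (-6)·(1/4) + (-6)·(3/8) = -9/2.
center: (-6)·(3/8) + (6)·(1/4) + (3)·(3/8) = 3/8.
right: (6)·(3/8) + (4)·(1/4) + (6)·(3/8) = 11/2.
The best pure response is right with expected payoff 11/2.

11/2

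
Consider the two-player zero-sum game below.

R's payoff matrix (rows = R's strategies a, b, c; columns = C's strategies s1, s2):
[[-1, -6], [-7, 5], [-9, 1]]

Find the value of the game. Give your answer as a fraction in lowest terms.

Row c is strictly dominated by row b, so R never plays it.
The remaining 2×2 game on (a, b) × (s1, s2) has no saddle point. Let R play a with probability p; indifference gives −p − 7(1−p) = −6p + 5(1−p), so p = 12/17.
Similarly C's optimal q on s1 is 11/17, and the value is -1·(11/17) + (-6)·(6/17) = -47/17.

-47/17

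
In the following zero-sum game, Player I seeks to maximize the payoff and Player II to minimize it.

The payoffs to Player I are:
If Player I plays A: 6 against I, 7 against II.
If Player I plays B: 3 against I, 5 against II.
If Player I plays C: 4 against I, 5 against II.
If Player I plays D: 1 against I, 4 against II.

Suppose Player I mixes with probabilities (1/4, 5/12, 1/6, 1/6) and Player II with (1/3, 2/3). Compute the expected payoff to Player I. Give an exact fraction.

Against (1/3, 2/3), each row's expected payoff is A: 20/3; B: 13/3; C: 14/3; D: 3.
Taking the (1/4, 5/12, 1/6, 1/6)-weighted average: (1/4)·(20/3) + (5/12)·(13/3) + (1/6)·(14/3) + (1/6)·(3) = 19/4.

19/4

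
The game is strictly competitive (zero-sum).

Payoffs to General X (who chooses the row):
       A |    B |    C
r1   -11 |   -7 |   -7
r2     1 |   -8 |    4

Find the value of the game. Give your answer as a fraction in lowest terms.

-95/13

Column C is strictly dominated by A for General Y (it gives General X more in every row).
The remaining 2×2 game on (r1, r2) × (A, B) has no saddle point. Let General X play r1 with probability p; indifference gives −11p + (1−p) = −7p − 8(1−p), so p = 9/13.
Similarly General Y's optimal q on A is 1/13, and the value is -11·(1/13) + (-7)·(12/13) = -95/13.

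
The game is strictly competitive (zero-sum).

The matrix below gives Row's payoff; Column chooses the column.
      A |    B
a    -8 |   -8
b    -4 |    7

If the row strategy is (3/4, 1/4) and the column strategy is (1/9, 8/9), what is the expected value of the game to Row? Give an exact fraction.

Against (1/9, 8/9), each row's expected payoff is a: -8; b: 52/9.
Taking the (3/4, 1/4)-weighted average: (3/4)·(-8) + (1/4)·(52/9) = -41/9.

-41/9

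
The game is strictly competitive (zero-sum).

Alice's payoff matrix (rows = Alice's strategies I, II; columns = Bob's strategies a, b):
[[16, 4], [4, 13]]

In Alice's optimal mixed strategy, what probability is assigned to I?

3/7

Row minima are 4 and 4, so Alice's maximin is 4; column maxima are 16 and 13, so Bob's minimax is 13. These differ, so the equilibrium is in mixed strategies.
Let Alice play I with probability p. Bob is indifferent when 16p + 4(1−p) = 4p + 13(1−p), giving p = 3/7.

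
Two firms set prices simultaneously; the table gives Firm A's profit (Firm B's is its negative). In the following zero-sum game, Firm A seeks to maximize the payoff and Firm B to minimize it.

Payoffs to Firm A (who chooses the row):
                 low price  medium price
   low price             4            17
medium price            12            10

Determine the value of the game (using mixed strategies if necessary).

Row minima are 4 and 10, so Firm A's maximin is 10; column maxima are 12 and 17, so Firm B's minimax is 12. These differ, so the equilibrium is in mixed strategies.
Let Firm A play low price with probability p. Firm B is indifferent when 4p + 12(1−p) = 17p + 10(1−p), giving p = 2/15.
Let Firm B play low price with probability q. Firm A is indifferent when 4q + 17(1−q) = 12q + 10(1−q), giving q = 7/15.
The value is 4·(7/15) + (17)·(8/15) = 164/15.

164/15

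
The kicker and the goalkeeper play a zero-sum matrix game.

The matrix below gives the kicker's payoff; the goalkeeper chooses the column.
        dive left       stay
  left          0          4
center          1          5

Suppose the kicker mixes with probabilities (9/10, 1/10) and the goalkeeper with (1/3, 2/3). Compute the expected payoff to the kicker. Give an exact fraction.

83/30

Against (1/3, 2/3), each row's expected payoff is left: 8/3; center: 11/3.
Taking the (9/10, 1/10)-weighted average: (9/10)·(8/3) + (1/10)·(11/3) = 83/30.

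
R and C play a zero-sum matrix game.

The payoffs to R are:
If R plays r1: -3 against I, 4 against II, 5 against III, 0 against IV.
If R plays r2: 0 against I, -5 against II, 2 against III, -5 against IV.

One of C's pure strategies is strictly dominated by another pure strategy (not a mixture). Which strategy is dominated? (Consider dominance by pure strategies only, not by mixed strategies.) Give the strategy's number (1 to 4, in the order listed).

C prefers columns that give R less. Compare III with I: -3 < 5, 0 < 2.
So I strictly dominates III for C; III is strictly dominated.

3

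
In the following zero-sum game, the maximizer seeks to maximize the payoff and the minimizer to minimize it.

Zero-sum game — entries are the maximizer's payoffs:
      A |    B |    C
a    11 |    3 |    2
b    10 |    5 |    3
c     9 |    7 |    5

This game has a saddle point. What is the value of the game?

5

Row minima: 2, 3, 5 → the maximizer's maximin is 5.
Column maxima: 11, 7, 5 → the minimizer's minimax is 5.
They coincide at (c, C), so the value is 5.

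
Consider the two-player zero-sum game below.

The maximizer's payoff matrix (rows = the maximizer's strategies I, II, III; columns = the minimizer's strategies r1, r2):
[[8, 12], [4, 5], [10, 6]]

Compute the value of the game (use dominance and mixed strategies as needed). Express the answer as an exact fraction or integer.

9

Row II is strictly dominated by row III, so the maximizer never plays it.
The remaining 2×2 game on (I, III) × (r1, r2) has no saddle point. Let the maximizer play I with probability p; indifference gives 8p + 10(1−p) = 12p + 6(1−p), so p = 1/2.
Similarly the minimizer's optimal q on r1 is 3/4, and the value is 8·(3/4) + (12)·(1/4) = 9.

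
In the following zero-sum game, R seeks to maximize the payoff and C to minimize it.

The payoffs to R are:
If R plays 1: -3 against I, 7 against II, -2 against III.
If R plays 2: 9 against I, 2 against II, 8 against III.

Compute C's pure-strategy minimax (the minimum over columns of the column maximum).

7

The worst case (largest entry) in each column is I: 9, II: 7, III: 8.
The best (smallest) of these is 7.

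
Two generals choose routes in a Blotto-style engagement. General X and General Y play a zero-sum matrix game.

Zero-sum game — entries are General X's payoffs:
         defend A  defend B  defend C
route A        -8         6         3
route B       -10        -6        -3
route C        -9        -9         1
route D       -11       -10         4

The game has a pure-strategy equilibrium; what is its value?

-8

Row minima: -8, -10, -9, -11 → General X's maximin is -8.
Column maxima: -8, 6, 4 → General Y's minimax is -8.
They coincide at (route A, defend A), so the value is -8.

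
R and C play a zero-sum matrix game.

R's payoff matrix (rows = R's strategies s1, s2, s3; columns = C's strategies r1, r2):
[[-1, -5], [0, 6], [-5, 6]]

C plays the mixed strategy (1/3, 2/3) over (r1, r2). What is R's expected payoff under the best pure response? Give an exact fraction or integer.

4

s1: (-1)·(1/3) + (-5)·(2/3) = -11/3.
s2: (0)·(1/3) + (6)·(2/3) = 4.
s3: (-5)·(1/3) + (6)·(2/3) = 7/3.
The best pure response is s2 with expected payoff 4.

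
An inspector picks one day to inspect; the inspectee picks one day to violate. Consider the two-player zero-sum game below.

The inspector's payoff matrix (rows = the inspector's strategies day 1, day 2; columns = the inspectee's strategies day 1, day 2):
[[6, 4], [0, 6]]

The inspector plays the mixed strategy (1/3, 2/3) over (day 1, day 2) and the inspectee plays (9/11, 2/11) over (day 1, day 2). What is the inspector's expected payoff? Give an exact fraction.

86/33

Against (9/11, 2/11), each row's expected payoff is day 1: 62/11; day 2: 12/11.
Taking the (1/3, 2/3)-weighted average: (1/3)·(62/11) + (2/3)·(12/11) = 86/33.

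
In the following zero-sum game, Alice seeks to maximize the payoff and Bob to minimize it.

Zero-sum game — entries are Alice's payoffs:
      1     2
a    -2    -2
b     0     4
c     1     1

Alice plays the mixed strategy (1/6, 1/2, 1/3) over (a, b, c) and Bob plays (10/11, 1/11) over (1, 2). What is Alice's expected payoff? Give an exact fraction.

Against (10/11, 1/11), each row's expected payoff is a: -2; b: 4/11; c: 1.
Taking the (1/6, 1/2, 1/3)-weighted average: (1/6)·(-2) + (1/2)·(4/11) + (1/3)·(1) = 2/11.

2/11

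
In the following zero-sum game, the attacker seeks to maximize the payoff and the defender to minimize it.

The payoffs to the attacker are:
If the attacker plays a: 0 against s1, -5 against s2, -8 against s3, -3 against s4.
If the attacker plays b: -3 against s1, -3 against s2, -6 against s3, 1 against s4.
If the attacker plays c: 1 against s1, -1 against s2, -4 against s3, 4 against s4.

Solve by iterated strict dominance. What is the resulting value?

-4

Row b is strictly dominated by row c (1>-3, -1>-3, -4>-6, 4>1); eliminate b.
Row a is strictly dominated by row c (1>0, -1>-5, -4>-8, 4>-3); eliminate a.
Column s4 is strictly dominated by s1 for the defender (1<4); eliminate s4.
Column s1 is strictly dominated by s2 for the defender (-1<1); eliminate s1.
Column s2 is strictly dominated by s3 for the defender (-4<-1); eliminate s2.
Only (c, s3) remains, with payoff -4.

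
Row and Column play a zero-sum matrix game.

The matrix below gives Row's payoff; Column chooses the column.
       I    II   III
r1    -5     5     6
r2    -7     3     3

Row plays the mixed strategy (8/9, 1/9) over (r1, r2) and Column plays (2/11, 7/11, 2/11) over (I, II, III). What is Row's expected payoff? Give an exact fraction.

103/33

Against (2/11, 7/11, 2/11), each row's expected payoff is r1: 37/11; r2: 13/11.
Taking the (8/9, 1/9)-weighted average: (8/9)·(37/11) + (1/9)·(13/11) = 103/33.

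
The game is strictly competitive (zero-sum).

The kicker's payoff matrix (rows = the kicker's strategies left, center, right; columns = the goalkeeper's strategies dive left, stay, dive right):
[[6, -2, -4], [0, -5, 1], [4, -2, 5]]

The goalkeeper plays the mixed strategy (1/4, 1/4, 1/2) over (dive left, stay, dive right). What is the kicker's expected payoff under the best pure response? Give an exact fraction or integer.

left: (6)·(1/4) + (-2)·(1/4) + (-4)·(1/2) = -1.
center: (0)·(1/4) + (-5)·(1/4) + (1)·(1/2) = -3/4.
right: (4)·(1/4) + (-2)·(1/4) + (5)·(1/2) = 3.
The best pure response is right with expected payoff 3.

3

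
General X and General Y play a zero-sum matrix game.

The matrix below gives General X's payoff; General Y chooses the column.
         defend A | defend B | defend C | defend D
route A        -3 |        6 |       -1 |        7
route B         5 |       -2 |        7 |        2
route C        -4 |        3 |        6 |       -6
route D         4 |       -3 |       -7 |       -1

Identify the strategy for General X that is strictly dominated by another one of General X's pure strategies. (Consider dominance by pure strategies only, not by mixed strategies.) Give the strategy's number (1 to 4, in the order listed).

4

Compare route D with route B: 5 > 4, -2 > -3, 7 > -7, 2 > -1.
So route B strictly dominates route D for General X; route D is strictly dominated.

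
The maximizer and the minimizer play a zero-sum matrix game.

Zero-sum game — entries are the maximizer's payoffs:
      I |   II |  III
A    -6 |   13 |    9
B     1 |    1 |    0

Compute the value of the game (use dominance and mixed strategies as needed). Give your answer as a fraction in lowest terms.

9/16

Column II is strictly dominated by III for the minimizer (it gives the maximizer more in every row).
The remaining 2×2 game on (A, B) × (I, III) has no saddle point. Let the maximizer play A with probability p; indifference gives −6p + (1−p) = 9p, so p = 1/16.
Similarly the minimizer's optimal q on I is 9/16, and the value is -6·(9/16) + (9)·(7/16) = 9/16.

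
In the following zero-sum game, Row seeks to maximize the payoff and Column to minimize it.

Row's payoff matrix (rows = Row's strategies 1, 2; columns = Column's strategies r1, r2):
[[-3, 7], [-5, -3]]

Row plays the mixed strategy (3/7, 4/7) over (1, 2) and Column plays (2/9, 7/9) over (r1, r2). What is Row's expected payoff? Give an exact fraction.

Against (2/9, 7/9), each row's expected payoff is 1: 43/9; 2: -31/9.
Taking the (3/7, 4/7)-weighted average: (3/7)·(43/9) + (4/7)·(-31/9) = 5/63.

5/63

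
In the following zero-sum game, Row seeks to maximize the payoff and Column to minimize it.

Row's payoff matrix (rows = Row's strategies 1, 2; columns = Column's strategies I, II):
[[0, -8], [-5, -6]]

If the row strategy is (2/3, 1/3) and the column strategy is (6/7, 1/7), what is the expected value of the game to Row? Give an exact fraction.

-52/21

Against (6/7, 1/7), each row's expected payoff is 1: -8/7; 2: -36/7.
Taking the (2/3, 1/3)-weighted average: (2/3)·(-8/7) + (1/3)·(-36/7) = -52/21.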